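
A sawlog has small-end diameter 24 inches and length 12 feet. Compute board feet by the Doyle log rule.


Doyle: BF = (D - 4)^2 * L / 16
Adjusted diameter = 24 - 4 = 20 in
(D-4)^2 = 20^2 = 400
BF = 400 * 12 / 16 = 300 BF

300


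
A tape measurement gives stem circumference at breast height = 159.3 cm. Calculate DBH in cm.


Formula: DBH = C / pi
DBH = 159.3 / pi
pi = 3.14159...
DBH = 50.7 cm

50.7


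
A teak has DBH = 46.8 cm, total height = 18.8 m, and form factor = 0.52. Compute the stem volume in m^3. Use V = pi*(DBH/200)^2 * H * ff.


Formula: V = pi * (DBH/200)^2 * H * ff
Radius = DBH/200 = 46.8/200 = 0.234 m
Radius^2 = 0.234^2 = 0.054756 m^2
V = pi * 0.054756 * 18.8 * 0.52
V = 1.682 m^3

1.682


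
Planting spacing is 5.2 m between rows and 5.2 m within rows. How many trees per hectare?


Formula: TPH = 10000 m^2/ha / (spacing_x * spacing_y)
Area per tree = 5.2 m * 5.2 m = 27.04 m^2
TPH = 10000 / 27.04 = 370 trees/ha

370


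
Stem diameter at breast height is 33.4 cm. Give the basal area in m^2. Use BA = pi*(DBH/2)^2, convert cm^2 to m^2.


Formula: BA = pi * (DBH/2)^2 / 10000  (cm^2 to m^2)
Radius = DBH/2 = 33.4/2 = 16.7 cm
BA = pi * 16.7^2 / 10000
   = 876.1588 cm^2 / 10000
   = 0.0876 m^2

0.0876


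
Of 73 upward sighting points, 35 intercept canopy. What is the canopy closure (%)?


Formula: Canopy closure = covered points / total points * 100
Closure = 35 / 73 * 100
Closure = 0.4795 * 100 = 47.9%

47.9


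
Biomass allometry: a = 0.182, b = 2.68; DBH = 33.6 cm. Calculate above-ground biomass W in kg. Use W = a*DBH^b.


Formula: W = a * DBH^b  (allometric power law)
DBH^b = 33.6^2.68 = 12319.3917
W = 0.182 * 12319.3917 = 2242.1 kg

2242.1


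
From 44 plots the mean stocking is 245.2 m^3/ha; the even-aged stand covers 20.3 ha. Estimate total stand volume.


Formula: Total Volume = Mean Volume per ha * Total Area
Total Volume = 245.2 m^3/ha * 20.3 ha
Total Volume = 4978 m^3

4978


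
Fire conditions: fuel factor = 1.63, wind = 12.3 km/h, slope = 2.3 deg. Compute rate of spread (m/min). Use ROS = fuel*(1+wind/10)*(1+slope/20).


Formula: ROS = fuel * (1 + wind/10) * (1 + slope/20)
Wind factor = 1 + 12.3/10 = 2.23
Slope factor = 1 + 2.3/20 = 1.115
ROS = 1.63 * 2.23 * 1.115 = 4.05 m/min

4.05


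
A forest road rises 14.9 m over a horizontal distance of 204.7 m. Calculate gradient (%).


Formula: Gradient = rise / run * 100
Gradient = 14.9 / 204.7 * 100 = 7.3%

7.3


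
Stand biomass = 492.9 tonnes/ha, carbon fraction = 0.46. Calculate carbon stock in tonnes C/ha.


Formula: Carbon Stock = Biomass * Carbon Fraction
C = 492.9 t/ha * 0.46
C = 226.7 t C/ha

226.7


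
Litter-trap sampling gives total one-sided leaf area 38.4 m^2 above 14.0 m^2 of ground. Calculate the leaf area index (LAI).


Formula: LAI = total leaf area / ground area  (dimensionless)
LAI = 38.4 m^2 / 14.0 m^2
LAI = 2.74

2.74


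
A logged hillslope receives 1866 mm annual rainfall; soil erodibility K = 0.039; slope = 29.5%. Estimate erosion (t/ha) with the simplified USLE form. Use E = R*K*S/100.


Formula: E = R * K * S / 100  (simplified USLE)
R * K = 1866 * 0.039 = 72.774
E = 72.774 * 29.5 / 100 = 21.47 t/ha

21.47


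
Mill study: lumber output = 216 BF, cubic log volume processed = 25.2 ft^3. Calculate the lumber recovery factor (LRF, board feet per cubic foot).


Formula: LRF = Lumber Output (BF) / Log Input (ft^3)
LRF = 216 BF / 25.2 ft^3
LRF = 8.57 BF/ft^3

8.57


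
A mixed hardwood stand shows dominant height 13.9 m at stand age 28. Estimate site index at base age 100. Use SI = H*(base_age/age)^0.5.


Formula: SI = H_dom * (base_age / age)^0.5
Age ratio = 100 / 28 = 3.57143
sqrt(age_ratio) = 1.88982
SI = 13.9 * 1.88982 = 26.3 m

26.3


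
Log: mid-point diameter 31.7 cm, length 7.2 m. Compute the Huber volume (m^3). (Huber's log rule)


Huber: V = Am * L,  Am = pi*(Dm/200)^2
Am = pi*(31.7/200)^2 = 0.078924 m^2
V = 0.078924*7.2 = 0.5683 m^3

0.5683


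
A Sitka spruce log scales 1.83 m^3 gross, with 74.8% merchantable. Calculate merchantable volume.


Formula: MV = V_total * (merchantable_pct / 100)
Merchantable fraction = 74.8% / 100 = 0.748
MV = 1.83 m^3 * 0.748 = 1.369 m^3

1.369


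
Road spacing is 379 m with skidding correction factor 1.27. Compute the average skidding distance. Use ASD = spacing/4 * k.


Formula: ASD = (spacing / 4) * correction
Uncorrected distance = spacing / 4 = 379 / 4 = 94.75 m
ASD = 94.75 * 1.27 = 120 m

120


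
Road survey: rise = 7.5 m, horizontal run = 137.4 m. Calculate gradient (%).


Formula: Gradient = rise / run * 100
Gradient = 7.5 / 137.4 * 100 = 5.5%

5.5


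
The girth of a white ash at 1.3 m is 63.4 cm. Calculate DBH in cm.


Formula: DBH = C / pi
DBH = 63.4 / pi
pi = 3.14159...
DBH = 20.2 cm

20.2


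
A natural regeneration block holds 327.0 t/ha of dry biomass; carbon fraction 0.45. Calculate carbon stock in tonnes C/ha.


Formula: Carbon Stock = Biomass * Carbon Fraction
C = 327.0 t/ha * 0.45
C = 147.2 t C/ha

147.2


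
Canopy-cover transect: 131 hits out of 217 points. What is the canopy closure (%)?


Formula: Canopy closure = covered points / total points * 100
Closure = 131 / 217 * 100
Closure = 0.6037 * 100 = 60.4%

60.4


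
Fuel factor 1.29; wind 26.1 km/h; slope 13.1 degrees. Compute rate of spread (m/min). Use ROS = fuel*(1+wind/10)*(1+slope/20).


Formula: ROS = fuel * (1 + wind/10) * (1 + slope/20)
Wind factor = 1 + 26.1/10 = 3.61
Slope factor = 1 + 13.1/20 = 1.655
ROS = 1.29 * 3.61 * 1.655 = 7.71 m/min

7.71


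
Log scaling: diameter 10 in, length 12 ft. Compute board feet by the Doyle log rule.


Doyle: BF = (D - 4)^2 * L / 16
Adjusted diameter = 10 - 4 = 6 in
(D-4)^2 = 6^2 = 36
BF = 36 * 12 / 16 = 27 BF

27


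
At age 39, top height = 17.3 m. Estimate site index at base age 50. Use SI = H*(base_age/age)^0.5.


Formula: SI = H_dom * (base_age / age)^0.5
Age ratio = 50 / 39 = 1.28205
sqrt(age_ratio) = 1.13228
SI = 17.3 * 1.13228 = 19.6 m

19.6


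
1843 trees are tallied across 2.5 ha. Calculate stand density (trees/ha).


Formula: Stand Density = N_trees / Area_ha
Density = 1843 trees / 2.5 ha
Density = 737 trees/ha

737


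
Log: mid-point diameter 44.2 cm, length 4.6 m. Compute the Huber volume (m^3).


Huber: V = Am * L,  Am = pi*(Dm/200)^2
Am = pi*(44.2/200)^2 = 0.153439 m^2
V = 0.153439*4.6 = 0.7058 m^3

0.7058


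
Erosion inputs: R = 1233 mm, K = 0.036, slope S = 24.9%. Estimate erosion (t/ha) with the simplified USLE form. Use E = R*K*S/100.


Formula: E = R * K * S / 100  (simplified USLE)
R * K = 1233 * 0.036 = 44.388
E = 44.388 * 24.9 / 100 = 11.05 t/ha

11.05


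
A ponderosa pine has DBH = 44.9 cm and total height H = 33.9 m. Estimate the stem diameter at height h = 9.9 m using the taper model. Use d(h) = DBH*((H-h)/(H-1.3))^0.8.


Taper: d(h) = DBH * ((H - h) / (H - 1.3))^0.8
Numerator = H - h = 33.9 - 9.9 = 24.0 m
Denominator = H - 1.3 = 33.9 - 1.3 = 32.6 m
Ratio = 24.0 / 32.6 = 0.7362
d = 44.9 * 0.7362^0.8 = 35.1 cm

35.1


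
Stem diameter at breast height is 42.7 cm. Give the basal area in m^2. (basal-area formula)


Formula: BA = pi * (DBH/2)^2 / 10000  (cm^2 to m^2)
Radius = DBH/2 = 42.7/2 = 21.35 cm
BA = pi * 21.35^2 / 10000
   = 1432.0086 cm^2 / 10000
   = 0.1432 m^2

0.1432


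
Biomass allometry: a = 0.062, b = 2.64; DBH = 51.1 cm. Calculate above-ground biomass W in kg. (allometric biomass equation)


Formula: W = a * DBH^b  (allometric power law)
DBH^b = 51.1^2.64 = 32376.5953
W = 0.062 * 32376.5953 = 2007.3 kg

2007.3


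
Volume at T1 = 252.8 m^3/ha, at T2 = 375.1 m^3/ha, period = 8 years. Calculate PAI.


Formula: PAI = (V_T2 - V_T1) / (T2 - T1)
Volume increment = 375.1 - 252.8 = 122.3 m^3/ha
PAI = 122.3 / 8 = 15.29 m^3/ha/year

15.29


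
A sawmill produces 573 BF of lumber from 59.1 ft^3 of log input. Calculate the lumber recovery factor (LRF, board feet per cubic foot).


Formula: LRF = Lumber Output (BF) / Log Input (ft^3)
LRF = 573 BF / 59.1 ft^3
LRF = 9.7 BF/ft^3

9.7


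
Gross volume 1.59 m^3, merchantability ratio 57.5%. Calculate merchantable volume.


Formula: MV = V_total * (merchantable_pct / 100)
Merchantable fraction = 57.5% / 100 = 0.575
MV = 1.59 m^3 * 0.575 = 0.914 m^3

0.914


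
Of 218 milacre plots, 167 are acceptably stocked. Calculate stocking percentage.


Formula: Stocking % = stocked plots / total plots * 100
Stocking = 167 / 218 * 100
Stocking = 0.7661 * 100 = 76.6%

76.6


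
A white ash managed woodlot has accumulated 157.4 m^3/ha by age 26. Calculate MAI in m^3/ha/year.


Formula: MAI = Total Volume / Stand Age
MAI = 157.4 m^3/ha / 26 years
MAI = 6.05 m^3/ha/year

6.05


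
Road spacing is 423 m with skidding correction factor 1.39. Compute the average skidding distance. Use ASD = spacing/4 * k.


Formula: ASD = (spacing / 4) * correction
Uncorrected distance = spacing / 4 = 423 / 4 = 105.75 m
ASD = 105.75 * 1.39 = 147 m

147


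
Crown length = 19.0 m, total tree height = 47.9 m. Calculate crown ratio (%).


Formula: Crown Ratio = (Crown Length / Total Height) * 100
CR = (19.0 m / 47.9 m) * 100
CR = 0.3967 * 100 = 39.7%

39.7


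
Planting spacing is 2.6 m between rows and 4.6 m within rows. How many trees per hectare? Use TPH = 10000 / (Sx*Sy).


Formula: TPH = 10000 m^2/ha / (spacing_x * spacing_y)
Area per tree = 2.6 m * 4.6 m = 11.96 m^2
TPH = 10000 / 11.96 = 836 trees/ha

836


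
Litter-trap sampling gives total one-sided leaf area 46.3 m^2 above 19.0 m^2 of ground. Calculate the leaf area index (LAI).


Formula: LAI = total leaf area / ground area  (dimensionless)
LAI = 46.3 m^2 / 19.0 m^2
LAI = 2.44

2.44


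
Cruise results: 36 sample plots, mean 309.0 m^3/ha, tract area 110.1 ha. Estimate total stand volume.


Formula: Total Volume = Mean Volume per ha * Total Area
Total Volume = 309.0 m^3/ha * 110.1 ha
Total Volume = 34021 m^3

34021


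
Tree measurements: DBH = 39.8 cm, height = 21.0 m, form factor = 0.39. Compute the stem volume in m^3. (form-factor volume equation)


Formula: V = pi * (DBH/200)^2 * H * ff
Radius = DBH/200 = 39.8/200 = 0.199 m
Radius^2 = 0.199^2 = 0.039601 m^2
V = pi * 0.039601 * 21.0 * 0.39
V = 1.019 m^3

1.019


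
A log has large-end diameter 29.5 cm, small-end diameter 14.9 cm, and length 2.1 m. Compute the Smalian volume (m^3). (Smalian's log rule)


Smalian: V = (A1 + A2)/2 * L,  A = pi*(D/200)^2
A1 = pi*(29.5/200)^2 = 0.068349 m^2
A2 = pi*(14.9/200)^2 = 0.017437 m^2
V = (0.068349+0.017437)/2*2.1 = 0.0901 m^3

0.0901


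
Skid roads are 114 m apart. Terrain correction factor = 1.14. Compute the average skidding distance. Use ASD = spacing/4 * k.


Formula: ASD = (spacing / 4) * correction
Uncorrected distance = spacing / 4 = 114 / 4 = 28.5 m
ASD = 28.5 * 1.14 = 32 m

32


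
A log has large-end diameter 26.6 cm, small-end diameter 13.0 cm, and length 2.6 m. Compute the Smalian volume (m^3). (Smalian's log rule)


Smalian: V = (A1 + A2)/2 * L,  A = pi*(D/200)^2
A1 = pi*(26.6/200)^2 = 0.055572 m^2
A2 = pi*(13.0/200)^2 = 0.013273 m^2
V = (0.055572+0.013273)/2*2.6 = 0.0895 m^3

0.0895


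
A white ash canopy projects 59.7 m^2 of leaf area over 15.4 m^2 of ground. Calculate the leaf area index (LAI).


Formula: LAI = total leaf area / ground area  (dimensionless)
LAI = 59.7 m^2 / 15.4 m^2
LAI = 3.88

3.88


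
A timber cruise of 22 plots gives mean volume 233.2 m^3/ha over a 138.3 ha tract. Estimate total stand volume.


Formula: Total Volume = Mean Volume per ha * Total Area
Total Volume = 233.2 m^3/ha * 138.3 ha
Total Volume = 32252 m^3

32252


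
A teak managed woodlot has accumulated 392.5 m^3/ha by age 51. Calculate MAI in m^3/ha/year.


Formula: MAI = Total Volume / Stand Age
MAI = 392.5 m^3/ha / 51 years
MAI = 7.7 m^3/ha/year

7.7


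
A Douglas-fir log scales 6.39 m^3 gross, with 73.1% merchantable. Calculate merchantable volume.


Formula: MV = V_total * (merchantable_pct / 100)
Merchantable fraction = 73.1% / 100 = 0.731
MV = 6.39 m^3 * 0.731 = 4.671 m^3

4.671


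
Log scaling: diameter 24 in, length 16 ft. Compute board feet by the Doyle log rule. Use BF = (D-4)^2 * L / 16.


Doyle: BF = (D - 4)^2 * L / 16
Adjusted diameter = 24 - 4 = 20 in
(D-4)^2 = 20^2 = 400
BF = 400 * 16 / 16 = 400 BF

400


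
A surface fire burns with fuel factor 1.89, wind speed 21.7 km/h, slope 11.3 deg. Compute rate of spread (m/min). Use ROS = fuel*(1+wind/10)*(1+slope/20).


Formula: ROS = fuel * (1 + wind/10) * (1 + slope/20)
Wind factor = 1 + 21.7/10 = 3.17
Slope factor = 1 + 11.3/20 = 1.565
ROS = 1.89 * 3.17 * 1.565 = 9.38 m/min

9.38


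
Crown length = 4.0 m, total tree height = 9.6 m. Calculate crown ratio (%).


Formula: Crown Ratio = (Crown Length / Total Height) * 100
CR = (4.0 m / 9.6 m) * 100
CR = 0.4167 * 100 = 41.7%

41.7


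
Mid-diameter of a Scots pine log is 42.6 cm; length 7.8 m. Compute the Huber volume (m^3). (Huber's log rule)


Huber: V = Am * L,  Am = pi*(Dm/200)^2
Am = pi*(42.6/200)^2 = 0.142531 m^2
V = 0.142531*7.8 = 1.1117 m^3

1.1117


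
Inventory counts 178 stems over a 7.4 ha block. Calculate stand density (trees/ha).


Formula: Stand Density = N_trees / Area_ha
Density = 178 trees / 7.4 ha
Density = 24 trees/ha

24


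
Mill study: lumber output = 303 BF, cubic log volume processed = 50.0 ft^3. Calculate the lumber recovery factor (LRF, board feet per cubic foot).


Formula: LRF = Lumber Output (BF) / Log Input (ft^3)
LRF = 303 BF / 50.0 ft^3
LRF = 6.06 BF/ft^3

6.06


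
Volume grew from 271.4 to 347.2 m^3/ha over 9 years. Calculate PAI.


Formula: PAI = (V_T2 - V_T1) / (T2 - T1)
Volume increment = 347.2 - 271.4 = 75.8 m^3/ha
PAI = 75.8 / 9 = 8.42 m^3/ha/year

8.42


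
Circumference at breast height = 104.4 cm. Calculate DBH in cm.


Formula: DBH = C / pi
DBH = 104.4 / pi
pi = 3.14159...
DBH = 33.2 cm

33.2


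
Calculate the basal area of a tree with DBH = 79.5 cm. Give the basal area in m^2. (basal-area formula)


Formula: BA = pi * (DBH/2)^2 / 10000  (cm^2 to m^2)
Radius = DBH/2 = 79.5/2 = 39.75 cm
BA = pi * 39.75^2 / 10000
   = 4963.9127 cm^2 / 10000
   = 0.4964 m^2

0.4964


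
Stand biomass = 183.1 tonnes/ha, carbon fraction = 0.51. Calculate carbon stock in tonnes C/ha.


Formula: Carbon Stock = Biomass * Carbon Fraction
C = 183.1 t/ha * 0.51
C = 93.4 t C/ha

93.4


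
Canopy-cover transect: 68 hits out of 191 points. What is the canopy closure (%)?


Formula: Canopy closure = covered points / total points * 100
Closure = 68 / 191 * 100
Closure = 0.356 * 100 = 35.6%

35.6


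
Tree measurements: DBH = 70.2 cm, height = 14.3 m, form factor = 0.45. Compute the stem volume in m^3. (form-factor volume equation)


Formula: V = pi * (DBH/200)^2 * H * ff
Radius = DBH/200 = 70.2/200 = 0.351 m
Radius^2 = 0.351^2 = 0.123201 m^2
V = pi * 0.123201 * 14.3 * 0.45
V = 2.491 m^3

2.491


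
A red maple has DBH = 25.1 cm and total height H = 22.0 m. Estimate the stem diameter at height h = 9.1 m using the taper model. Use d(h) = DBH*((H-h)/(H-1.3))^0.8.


Taper: d(h) = DBH * ((H - h) / (H - 1.3))^0.8
Numerator = H - h = 22.0 - 9.1 = 12.9 m
Denominator = H - 1.3 = 22.0 - 1.3 = 20.7 m
Ratio = 12.9 / 20.7 = 0.62319
d = 25.1 * 0.62319^0.8 = 17.2 cm

17.2


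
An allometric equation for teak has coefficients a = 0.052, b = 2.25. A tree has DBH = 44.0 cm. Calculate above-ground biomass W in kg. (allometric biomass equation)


Formula: W = a * DBH^b  (allometric power law)
DBH^b = 44.0^2.25 = 4986.1865
W = 0.052 * 4986.1865 = 259.3 kg

259.3


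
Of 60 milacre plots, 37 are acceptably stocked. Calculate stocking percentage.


Formula: Stocking % = stocked plots / total plots * 100
Stocking = 37 / 60 * 100
Stocking = 0.6167 * 100 = 61.7%

61.7


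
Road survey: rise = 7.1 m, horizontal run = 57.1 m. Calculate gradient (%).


Formula: Gradient = rise / run * 100
Gradient = 7.1 / 57.1 * 100 = 12.4%

12.4


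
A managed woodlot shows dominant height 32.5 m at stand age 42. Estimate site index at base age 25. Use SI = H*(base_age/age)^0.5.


Formula: SI = H_dom * (base_age / age)^0.5
Age ratio = 25 / 42 = 0.59524
sqrt(age_ratio) = 0.77152
SI = 32.5 * 0.77152 = 25.1 m

25.1


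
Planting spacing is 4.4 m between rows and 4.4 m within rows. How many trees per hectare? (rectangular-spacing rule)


Formula: TPH = 10000 m^2/ha / (spacing_x * spacing_y)
Area per tree = 4.4 m * 4.4 m = 19.36 m^2
TPH = 10000 / 19.36 = 517 trees/ha

517


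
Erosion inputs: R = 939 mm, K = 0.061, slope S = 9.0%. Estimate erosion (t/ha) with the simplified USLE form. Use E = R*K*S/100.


Formula: E = R * K * S / 100  (simplified USLE)
R * K = 939 * 0.061 = 57.279
E = 57.279 * 9.0 / 100 = 5.16 t/ha

5.16


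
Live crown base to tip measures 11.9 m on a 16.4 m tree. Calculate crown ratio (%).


Formula: Crown Ratio = (Crown Length / Total Height) * 100
CR = (11.9 m / 16.4 m) * 100
CR = 0.7256 * 100 = 72.6%

72.6


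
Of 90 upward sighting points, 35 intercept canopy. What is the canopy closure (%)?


Formula: Canopy closure = covered points / total points * 100
Closure = 35 / 90 * 100
Closure = 0.3889 * 100 = 38.9%

38.9


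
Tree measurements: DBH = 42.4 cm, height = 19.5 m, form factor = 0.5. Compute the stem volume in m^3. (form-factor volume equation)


Formula: V = pi * (DBH/200)^2 * H * ff
Radius = DBH/200 = 42.4/200 = 0.212 m
Radius^2 = 0.212^2 = 0.044944 m^2
V = pi * 0.044944 * 19.5 * 0.5
V = 1.377 m^3

1.377


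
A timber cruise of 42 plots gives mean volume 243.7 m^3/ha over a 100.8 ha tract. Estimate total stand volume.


Formula: Total Volume = Mean Volume per ha * Total Area
Total Volume = 243.7 m^3/ha * 100.8 ha
Total Volume = 24565 m^3

24565


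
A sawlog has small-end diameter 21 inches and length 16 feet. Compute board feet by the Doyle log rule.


Doyle: BF = (D - 4)^2 * L / 16
Adjusted diameter = 21 - 4 = 17 in
(D-4)^2 = 17^2 = 289
BF = 289 * 16 / 16 = 289 BF

289


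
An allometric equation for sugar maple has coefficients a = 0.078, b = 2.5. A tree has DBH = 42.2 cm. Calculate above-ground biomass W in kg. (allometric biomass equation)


Formula: W = a * DBH^b  (allometric power law)
DBH^b = 42.2^2.5 = 11568.6086
W = 0.078 * 11568.6086 = 902.4 kg

902.4


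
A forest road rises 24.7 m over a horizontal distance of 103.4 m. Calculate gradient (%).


Formula: Gradient = rise / run * 100
Gradient = 24.7 / 103.4 * 100 = 23.9%

23.9


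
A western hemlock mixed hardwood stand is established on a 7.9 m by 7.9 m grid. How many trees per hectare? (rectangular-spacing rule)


Formula: TPH = 10000 m^2/ha / (spacing_x * spacing_y)
Area per tree = 7.9 m * 7.9 m = 62.41 m^2
TPH = 10000 / 62.41 = 160 trees/ha

160


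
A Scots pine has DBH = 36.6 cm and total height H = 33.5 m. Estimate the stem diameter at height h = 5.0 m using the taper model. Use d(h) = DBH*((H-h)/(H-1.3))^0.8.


Taper: d(h) = DBH * ((H - h) / (H - 1.3))^0.8
Numerator = H - h = 33.5 - 5.0 = 28.5 m
Denominator = H - 1.3 = 33.5 - 1.3 = 32.2 m
Ratio = 28.5 / 32.2 = 0.88509
d = 36.6 * 0.88509^0.8 = 33.2 cm

33.2


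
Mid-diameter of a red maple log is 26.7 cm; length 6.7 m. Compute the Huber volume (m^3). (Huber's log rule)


Huber: V = Am * L,  Am = pi*(Dm/200)^2
Am = pi*(26.7/200)^2 = 0.05599 m^2
V = 0.05599*6.7 = 0.3751 m^3

0.3751


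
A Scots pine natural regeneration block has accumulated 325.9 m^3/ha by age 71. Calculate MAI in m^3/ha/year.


Formula: MAI = Total Volume / Stand Age
MAI = 325.9 m^3/ha / 71 years
MAI = 4.59 m^3/ha/year

4.59


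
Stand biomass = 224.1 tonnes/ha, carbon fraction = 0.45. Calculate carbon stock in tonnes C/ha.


Formula: Carbon Stock = Biomass * Carbon Fraction
C = 224.1 t/ha * 0.45
C = 100.8 t C/ha

100.8


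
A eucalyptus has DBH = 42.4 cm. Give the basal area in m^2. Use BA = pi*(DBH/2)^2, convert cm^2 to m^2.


Formula: BA = pi * (DBH/2)^2 / 10000  (cm^2 to m^2)
Radius = DBH/2 = 42.4/2 = 21.2 cm
BA = pi * 21.2^2 / 10000
   = 1411.9574 cm^2 / 10000
   = 0.1412 m^2

0.1412


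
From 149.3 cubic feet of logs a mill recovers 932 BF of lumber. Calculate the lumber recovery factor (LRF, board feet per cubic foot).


Formula: LRF = Lumber Output (BF) / Log Input (ft^3)
LRF = 932 BF / 149.3 ft^3
LRF = 6.24 BF/ft^3

6.24


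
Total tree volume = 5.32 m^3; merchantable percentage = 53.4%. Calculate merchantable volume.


Formula: MV = V_total * (merchantable_pct / 100)
Merchantable fraction = 53.4% / 100 = 0.534
MV = 5.32 m^3 * 0.534 = 2.841 m^3

2.841


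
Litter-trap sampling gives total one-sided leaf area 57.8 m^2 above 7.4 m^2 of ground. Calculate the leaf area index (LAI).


Formula: LAI = total leaf area / ground area  (dimensionless)
LAI = 57.8 m^2 / 7.4 m^2
LAI = 7.81

7.81


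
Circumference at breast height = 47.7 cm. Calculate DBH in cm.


Formula: DBH = C / pi
DBH = 47.7 / pi
pi = 3.14159...
DBH = 15.2 cm

15.2


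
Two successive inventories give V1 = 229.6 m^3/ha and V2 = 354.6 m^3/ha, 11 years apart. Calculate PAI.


Formula: PAI = (V_T2 - V_T1) / (T2 - T1)
Volume increment = 354.6 - 229.6 = 125.0 m^3/ha
PAI = 125.0 / 11 = 11.36 m^3/ha/year

11.36


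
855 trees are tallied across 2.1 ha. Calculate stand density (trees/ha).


Formula: Stand Density = N_trees / Area_ha
Density = 855 trees / 2.1 ha
Density = 407 trees/ha

407


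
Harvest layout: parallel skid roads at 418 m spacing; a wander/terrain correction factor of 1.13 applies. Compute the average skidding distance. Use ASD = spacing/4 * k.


Formula: ASD = (spacing / 4) * correction
Uncorrected distance = spacing / 4 = 418 / 4 = 104.5 m
ASD = 104.5 * 1.13 = 118 m

118


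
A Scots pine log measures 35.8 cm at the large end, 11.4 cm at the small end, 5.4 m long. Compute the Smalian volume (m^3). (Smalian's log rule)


Smalian: V = (A1 + A2)/2 * L,  A = pi*(D/200)^2
A1 = pi*(35.8/200)^2 = 0.10066 m^2
A2 = pi*(11.4/200)^2 = 0.010207 m^2
V = (0.10066+0.010207)/2*5.4 = 0.2993 m^3

0.2993


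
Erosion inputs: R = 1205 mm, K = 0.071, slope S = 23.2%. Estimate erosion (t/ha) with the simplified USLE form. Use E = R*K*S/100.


Formula: E = R * K * S / 100  (simplified USLE)
R * K = 1205 * 0.071 = 85.555
E = 85.555 * 23.2 / 100 = 19.85 t/ha

19.85


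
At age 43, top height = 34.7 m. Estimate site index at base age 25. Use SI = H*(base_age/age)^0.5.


Formula: SI = H_dom * (base_age / age)^0.5
Age ratio = 25 / 43 = 0.5814
sqrt(age_ratio) = 0.76249
SI = 34.7 * 0.76249 = 26.5 m

26.5


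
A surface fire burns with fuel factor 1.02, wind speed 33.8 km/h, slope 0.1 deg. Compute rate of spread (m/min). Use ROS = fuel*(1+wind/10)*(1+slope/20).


Formula: ROS = fuel * (1 + wind/10) * (1 + slope/20)
Wind factor = 1 + 33.8/10 = 4.38
Slope factor = 1 + 0.1/20 = 1.005
ROS = 1.02 * 4.38 * 1.005 = 4.49 m/min

4.49


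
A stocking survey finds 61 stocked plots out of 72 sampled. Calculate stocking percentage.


Formula: Stocking % = stocked plots / total plots * 100
Stocking = 61 / 72 * 100
Stocking = 0.8472 * 100 = 84.7%

84.7


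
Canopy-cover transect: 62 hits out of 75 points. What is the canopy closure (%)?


Formula: Canopy closure = covered points / total points * 100
Closure = 62 / 75 * 100
Closure = 0.8267 * 100 = 82.7%

82.7


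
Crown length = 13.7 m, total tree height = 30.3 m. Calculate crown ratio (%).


Formula: Crown Ratio = (Crown Length / Total Height) * 100
CR = (13.7 m / 30.3 m) * 100
CR = 0.4521 * 100 = 45.2%

45.2


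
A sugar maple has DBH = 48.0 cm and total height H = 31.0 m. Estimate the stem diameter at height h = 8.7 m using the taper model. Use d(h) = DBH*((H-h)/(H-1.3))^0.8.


Taper: d(h) = DBH * ((H - h) / (H - 1.3))^0.8
Numerator = H - h = 31.0 - 8.7 = 22.3 m
Denominator = H - 1.3 = 31.0 - 1.3 = 29.7 m
Ratio = 22.3 / 29.7 = 0.75084
d = 48.0 * 0.75084^0.8 = 38.2 cm

38.2


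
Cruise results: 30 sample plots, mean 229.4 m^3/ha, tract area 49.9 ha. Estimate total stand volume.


Formula: Total Volume = Mean Volume per ha * Total Area
Total Volume = 229.4 m^3/ha * 49.9 ha
Total Volume = 11447 m^3

11447


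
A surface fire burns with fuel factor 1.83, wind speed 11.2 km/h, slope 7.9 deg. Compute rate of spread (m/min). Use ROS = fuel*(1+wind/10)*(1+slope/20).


Formula: ROS = fuel * (1 + wind/10) * (1 + slope/20)
Wind factor = 1 + 11.2/10 = 2.12
Slope factor = 1 + 7.9/20 = 1.395
ROS = 1.83 * 2.12 * 1.395 = 5.41 m/min

5.41


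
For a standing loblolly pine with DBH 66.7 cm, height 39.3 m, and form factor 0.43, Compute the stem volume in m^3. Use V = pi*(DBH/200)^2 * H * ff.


Formula: V = pi * (DBH/200)^2 * H * ff
Radius = DBH/200 = 66.7/200 = 0.3335 m
Radius^2 = 0.3335^2 = 0.11122225 m^2
V = pi * 0.11122225 * 39.3 * 0.43
V = 5.905 m^3

5.905


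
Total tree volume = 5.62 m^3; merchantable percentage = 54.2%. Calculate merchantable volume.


Formula: MV = V_total * (merchantable_pct / 100)
Merchantable fraction = 54.2% / 100 = 0.542
MV = 5.62 m^3 * 0.542 = 3.046 m^3

3.046


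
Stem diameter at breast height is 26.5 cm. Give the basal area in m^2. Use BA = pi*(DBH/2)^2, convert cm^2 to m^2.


Formula: BA = pi * (DBH/2)^2 / 10000  (cm^2 to m^2)
Radius = DBH/2 = 26.5/2 = 13.25 cm
BA = pi * 13.25^2 / 10000
   = 551.5459 cm^2 / 10000
   = 0.0552 m^2

0.0552


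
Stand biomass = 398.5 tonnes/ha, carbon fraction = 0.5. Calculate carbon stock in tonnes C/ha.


Formula: Carbon Stock = Biomass * Carbon Fraction
C = 398.5 t/ha * 0.5
C = 199.3 t C/ha

199.3


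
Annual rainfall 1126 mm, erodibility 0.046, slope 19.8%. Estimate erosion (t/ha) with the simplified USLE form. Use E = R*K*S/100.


Formula: E = R * K * S / 100  (simplified USLE)
R * K = 1126 * 0.046 = 51.796
E = 51.796 * 19.8 / 100 = 10.26 t/ha

10.26


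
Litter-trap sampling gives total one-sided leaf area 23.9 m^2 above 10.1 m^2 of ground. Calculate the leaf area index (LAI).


Formula: LAI = total leaf area / ground area  (dimensionless)
LAI = 23.9 m^2 / 10.1 m^2
LAI = 2.37

2.37


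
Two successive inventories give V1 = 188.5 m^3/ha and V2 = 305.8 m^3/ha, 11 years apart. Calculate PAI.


Formula: PAI = (V_T2 - V_T1) / (T2 - T1)
Volume increment = 305.8 - 188.5 = 117.3 m^3/ha
PAI = 117.3 / 11 = 10.66 m^3/ha/year

10.66


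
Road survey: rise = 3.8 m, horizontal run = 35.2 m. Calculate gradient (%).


Formula: Gradient = rise / run * 100
Gradient = 3.8 / 35.2 * 100 = 10.8%

10.8


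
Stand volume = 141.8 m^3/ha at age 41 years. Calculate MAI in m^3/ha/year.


Formula: MAI = Total Volume / Stand Age
MAI = 141.8 m^3/ha / 41 years
MAI = 3.46 m^3/ha/year

3.46


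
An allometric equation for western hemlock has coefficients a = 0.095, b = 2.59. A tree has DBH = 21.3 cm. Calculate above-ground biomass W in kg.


Formula: W = a * DBH^b  (allometric power law)
DBH^b = 21.3^2.59 = 2757.4216
W = 0.095 * 2757.4216 = 262.0 kg

262.0


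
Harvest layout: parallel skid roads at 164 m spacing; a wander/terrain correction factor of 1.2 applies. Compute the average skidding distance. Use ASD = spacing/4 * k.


Formula: ASD = (spacing / 4) * correction
Uncorrected distance = spacing / 4 = 164 / 4 = 41 m
ASD = 41 * 1.2 = 49 m

49


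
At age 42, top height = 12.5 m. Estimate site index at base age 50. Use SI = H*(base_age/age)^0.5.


Formula: SI = H_dom * (base_age / age)^0.5
Age ratio = 50 / 42 = 1.19048
sqrt(age_ratio) = 1.09109
SI = 12.5 * 1.09109 = 13.6 m

13.6


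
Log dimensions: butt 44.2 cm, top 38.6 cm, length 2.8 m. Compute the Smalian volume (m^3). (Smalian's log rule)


Smalian: V = (A1 + A2)/2 * L,  A = pi*(D/200)^2
A1 = pi*(44.2/200)^2 = 0.153439 m^2
A2 = pi*(38.6/200)^2 = 0.117021 m^2
V = (0.153439+0.117021)/2*2.8 = 0.3786 m^3

0.3786


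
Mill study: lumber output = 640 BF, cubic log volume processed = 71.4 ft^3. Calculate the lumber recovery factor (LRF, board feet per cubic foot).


Formula: LRF = Lumber Output (BF) / Log Input (ft^3)
LRF = 640 BF / 71.4 ft^3
LRF = 8.96 BF/ft^3

8.96


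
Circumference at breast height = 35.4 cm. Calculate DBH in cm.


Formula: DBH = C / pi
DBH = 35.4 / pi
pi = 3.14159...
DBH = 11.3 cm

11.3


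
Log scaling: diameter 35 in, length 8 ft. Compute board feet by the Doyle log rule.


Doyle: BF = (D - 4)^2 * L / 16
Adjusted diameter = 35 - 4 = 31 in
(D-4)^2 = 31^2 = 961
BF = 961 * 8 / 16 = 481 BF

481


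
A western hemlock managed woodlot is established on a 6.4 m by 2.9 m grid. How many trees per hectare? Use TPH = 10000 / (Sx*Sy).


Formula: TPH = 10000 m^2/ha / (spacing_x * spacing_y)
Area per tree = 6.4 m * 2.9 m = 18.56 m^2
TPH = 10000 / 18.56 = 539 trees/ha

539


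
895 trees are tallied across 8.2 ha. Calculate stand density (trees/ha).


Formula: Stand Density = N_trees / Area_ha
Density = 895 trees / 8.2 ha
Density = 109 trees/ha

109


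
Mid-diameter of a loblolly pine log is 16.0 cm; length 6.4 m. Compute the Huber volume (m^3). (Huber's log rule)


Huber: V = Am * L,  Am = pi*(Dm/200)^2
Am = pi*(16.0/200)^2 = 0.020106 m^2
V = 0.020106*6.4 = 0.1287 m^3

0.1287


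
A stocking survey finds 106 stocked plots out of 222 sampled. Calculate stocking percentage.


Formula: Stocking % = stocked plots / total plots * 100
Stocking = 106 / 222 * 100
Stocking = 0.4775 * 100 = 47.7%

47.7


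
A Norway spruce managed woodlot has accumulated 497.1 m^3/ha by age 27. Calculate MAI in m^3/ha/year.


Formula: MAI = Total Volume / Stand Age
MAI = 497.1 m^3/ha / 27 years
MAI = 18.41 m^3/ha/year

18.41


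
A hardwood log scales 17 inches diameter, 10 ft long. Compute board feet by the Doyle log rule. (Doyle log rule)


Doyle: BF = (D - 4)^2 * L / 16
Adjusted diameter = 17 - 4 = 13 in
(D-4)^2 = 13^2 = 169
BF = 169 * 10 / 16 = 106 BF

106


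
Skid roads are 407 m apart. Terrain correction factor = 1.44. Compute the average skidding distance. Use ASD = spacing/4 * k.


Formula: ASD = (spacing / 4) * correction
Uncorrected distance = spacing / 4 = 407 / 4 = 101.75 m
ASD = 101.75 * 1.44 = 147 m

147


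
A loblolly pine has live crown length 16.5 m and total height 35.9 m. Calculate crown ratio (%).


Formula: Crown Ratio = (Crown Length / Total Height) * 100
CR = (16.5 m / 35.9 m) * 100
CR = 0.4596 * 100 = 46.0%

46.0


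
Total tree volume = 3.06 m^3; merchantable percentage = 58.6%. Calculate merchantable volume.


Formula: MV = V_total * (merchantable_pct / 100)
Merchantable fraction = 58.6% / 100 = 0.586
MV = 3.06 m^3 * 0.586 = 1.793 m^3

1.793


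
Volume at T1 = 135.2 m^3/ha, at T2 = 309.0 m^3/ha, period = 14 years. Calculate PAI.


Formula: PAI = (V_T2 - V_T1) / (T2 - T1)
Volume increment = 309.0 - 135.2 = 173.8 m^3/ha
PAI = 173.8 / 14 = 12.41 m^3/ha/year

12.41


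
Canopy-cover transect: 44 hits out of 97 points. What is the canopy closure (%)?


Formula: Canopy closure = covered points / total points * 100
Closure = 44 / 97 * 100
Closure = 0.4536 * 100 = 45.4%

45.4


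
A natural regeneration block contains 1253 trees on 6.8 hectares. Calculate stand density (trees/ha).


Formula: Stand Density = N_trees / Area_ha
Density = 1253 trees / 6.8 ha
Density = 184 trees/ha

184


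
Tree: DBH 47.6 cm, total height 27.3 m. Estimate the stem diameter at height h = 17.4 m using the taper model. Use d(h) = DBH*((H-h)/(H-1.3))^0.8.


Taper: d(h) = DBH * ((H - h) / (H - 1.3))^0.8
Numerator = H - h = 27.3 - 17.4 = 9.9 m
Denominator = H - 1.3 = 27.3 - 1.3 = 26.0 m
Ratio = 9.9 / 26.0 = 0.38077
d = 47.6 * 0.38077^0.8 = 22.0 cm

22.0


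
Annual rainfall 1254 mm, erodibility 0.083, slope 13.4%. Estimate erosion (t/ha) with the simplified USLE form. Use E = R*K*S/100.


Formula: E = R * K * S / 100  (simplified USLE)
R * K = 1254 * 0.083 = 104.082
E = 104.082 * 13.4 / 100 = 13.95 t/ha

13.95


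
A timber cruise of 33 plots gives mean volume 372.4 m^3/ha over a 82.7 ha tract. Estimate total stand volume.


Formula: Total Volume = Mean Volume per ha * Total Area
Total Volume = 372.4 m^3/ha * 82.7 ha
Total Volume = 30797 m^3

30797


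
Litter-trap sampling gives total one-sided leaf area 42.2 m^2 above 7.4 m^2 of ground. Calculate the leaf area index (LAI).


Formula: LAI = total leaf area / ground area  (dimensionless)
LAI = 42.2 m^2 / 7.4 m^2
LAI = 5.7

5.7


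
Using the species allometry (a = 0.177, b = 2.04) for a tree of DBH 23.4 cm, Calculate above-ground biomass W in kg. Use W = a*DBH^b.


Formula: W = a * DBH^b  (allometric power law)
DBH^b = 23.4^2.04 = 621.1555
W = 0.177 * 621.1555 = 109.9 kg

109.9


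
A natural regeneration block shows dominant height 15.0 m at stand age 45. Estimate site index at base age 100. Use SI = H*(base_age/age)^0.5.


Formula: SI = H_dom * (base_age / age)^0.5
Age ratio = 100 / 45 = 2.22222
sqrt(age_ratio) = 1.49071
SI = 15.0 * 1.49071 = 22.4 m

22.4


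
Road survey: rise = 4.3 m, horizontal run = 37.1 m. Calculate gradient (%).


Formula: Gradient = rise / run * 100
Gradient = 4.3 / 37.1 * 100 = 11.6%

11.6


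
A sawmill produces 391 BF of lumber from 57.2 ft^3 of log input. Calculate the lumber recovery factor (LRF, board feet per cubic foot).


Formula: LRF = Lumber Output (BF) / Log Input (ft^3)
LRF = 391 BF / 57.2 ft^3
LRF = 6.84 BF/ft^3

6.84


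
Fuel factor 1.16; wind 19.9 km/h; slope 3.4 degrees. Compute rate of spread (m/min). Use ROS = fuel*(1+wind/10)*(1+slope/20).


Formula: ROS = fuel * (1 + wind/10) * (1 + slope/20)
Wind factor = 1 + 19.9/10 = 2.99
Slope factor = 1 + 3.4/20 = 1.17
ROS = 1.16 * 2.99 * 1.17 = 4.06 m/min

4.06


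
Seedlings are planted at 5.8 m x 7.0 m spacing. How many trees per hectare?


Formula: TPH = 10000 m^2/ha / (spacing_x * spacing_y)
Area per tree = 5.8 m * 7.0 m = 40.6 m^2
TPH = 10000 / 40.6 = 246 trees/ha

246


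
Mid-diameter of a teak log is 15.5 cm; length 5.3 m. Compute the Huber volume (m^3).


Huber: V = Am * L,  Am = pi*(Dm/200)^2
Am = pi*(15.5/200)^2 = 0.018869 m^2
V = 0.018869*5.3 = 0.1 m^3

0.1


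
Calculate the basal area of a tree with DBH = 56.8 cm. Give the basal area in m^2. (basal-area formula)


Formula: BA = pi * (DBH/2)^2 / 10000  (cm^2 to m^2)
Radius = DBH/2 = 56.8/2 = 28.4 cm
BA = pi * 28.4^2 / 10000
   = 2533.883 cm^2 / 10000
   = 0.2534 m^2

0.2534


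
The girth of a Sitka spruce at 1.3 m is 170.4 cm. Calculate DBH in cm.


Formula: DBH = C / pi
DBH = 170.4 / pi
pi = 3.14159...
DBH = 54.2 cm

54.2


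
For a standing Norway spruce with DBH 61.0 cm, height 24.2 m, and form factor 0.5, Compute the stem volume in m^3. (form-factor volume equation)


Formula: V = pi * (DBH/200)^2 * H * ff
Radius = DBH/200 = 61.0/200 = 0.305 m
Radius^2 = 0.305^2 = 0.093025 m^2
V = pi * 0.093025 * 24.2 * 0.5
V = 3.536 m^3

3.536


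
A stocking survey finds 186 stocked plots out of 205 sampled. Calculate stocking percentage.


Formula: Stocking % = stocked plots / total plots * 100
Stocking = 186 / 205 * 100
Stocking = 0.9073 * 100 = 90.7%

90.7


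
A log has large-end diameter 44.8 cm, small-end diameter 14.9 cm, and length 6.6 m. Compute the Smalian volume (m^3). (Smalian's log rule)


Smalian: V = (A1 + A2)/2 * L,  A = pi*(D/200)^2
A1 = pi*(44.8/200)^2 = 0.157633 m^2
A2 = pi*(14.9/200)^2 = 0.017437 m^2
V = (0.157633+0.017437)/2*6.6 = 0.5777 m^3

0.5777


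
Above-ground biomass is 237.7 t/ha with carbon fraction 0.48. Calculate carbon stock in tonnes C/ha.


Formula: Carbon Stock = Biomass * Carbon Fraction
C = 237.7 t/ha * 0.48
C = 114.1 t C/ha

114.1


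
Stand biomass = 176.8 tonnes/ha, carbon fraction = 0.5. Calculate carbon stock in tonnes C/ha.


Formula: Carbon Stock = Biomass * Carbon Fraction
C = 176.8 t/ha * 0.5
C = 88.4 t C/ha

88.4


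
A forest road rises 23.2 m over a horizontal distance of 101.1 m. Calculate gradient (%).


Formula: Gradient = rise / run * 100
Gradient = 23.2 / 101.1 * 100 = 22.9%

22.9


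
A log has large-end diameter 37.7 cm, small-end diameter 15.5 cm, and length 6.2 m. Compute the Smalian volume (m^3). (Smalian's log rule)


Smalian: V = (A1 + A2)/2 * L,  A = pi*(D/200)^2
A1 = pi*(37.7/200)^2 = 0.111628 m^2
A2 = pi*(15.5/200)^2 = 0.018869 m^2
V = (0.111628+0.018869)/2*6.2 = 0.4045 m^3

0.4045


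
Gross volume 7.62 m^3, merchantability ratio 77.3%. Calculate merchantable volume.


Formula: MV = V_total * (merchantable_pct / 100)
Merchantable fraction = 77.3% / 100 = 0.773
MV = 7.62 m^3 * 0.773 = 5.89 m^3

5.89


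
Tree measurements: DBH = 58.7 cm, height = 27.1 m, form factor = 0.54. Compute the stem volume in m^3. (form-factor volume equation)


Formula: V = pi * (DBH/200)^2 * H * ff
Radius = DBH/200 = 58.7/200 = 0.2935 m
Radius^2 = 0.2935^2 = 0.08614225 m^2
V = pi * 0.08614225 * 27.1 * 0.54
V = 3.96 m^3

3.96


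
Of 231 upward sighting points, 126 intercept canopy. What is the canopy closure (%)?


Formula: Canopy closure = covered points / total points * 100
Closure = 126 / 231 * 100
Closure = 0.5455 * 100 = 54.5%

54.5


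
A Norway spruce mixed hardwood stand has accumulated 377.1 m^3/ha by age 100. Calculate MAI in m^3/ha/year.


Formula: MAI = Total Volume / Stand Age
MAI = 377.1 m^3/ha / 100 years
MAI = 3.77 m^3/ha/year

3.77


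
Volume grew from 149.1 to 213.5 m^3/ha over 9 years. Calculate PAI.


Formula: PAI = (V_T2 - V_T1) / (T2 - T1)
Volume increment = 213.5 - 149.1 = 64.4 m^3/ha
PAI = 64.4 / 9 = 7.16 m^3/ha/year

7.16


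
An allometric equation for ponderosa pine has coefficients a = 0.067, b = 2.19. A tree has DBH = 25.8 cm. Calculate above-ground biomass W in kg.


Formula: W = a * DBH^b  (allometric power law)
DBH^b = 25.8^2.19 = 1234.3751
W = 0.067 * 1234.3751 = 82.7 kg

82.7


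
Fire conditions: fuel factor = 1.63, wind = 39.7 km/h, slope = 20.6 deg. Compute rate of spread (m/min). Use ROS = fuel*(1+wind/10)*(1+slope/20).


Formula: ROS = fuel * (1 + wind/10) * (1 + slope/20)
Wind factor = 1 + 39.7/10 = 4.97
Slope factor = 1 + 20.6/20 = 2.03
ROS = 1.63 * 4.97 * 2.03 = 16.45 m/min

16.45


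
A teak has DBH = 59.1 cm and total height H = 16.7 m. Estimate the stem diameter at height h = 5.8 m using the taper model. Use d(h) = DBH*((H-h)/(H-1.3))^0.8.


Taper: d(h) = DBH * ((H - h) / (H - 1.3))^0.8
Numerator = H - h = 16.7 - 5.8 = 10.9 m
Denominator = H - 1.3 = 16.7 - 1.3 = 15.4 m
Ratio = 10.9 / 15.4 = 0.70779
d = 59.1 * 0.70779^0.8 = 44.8 cm

44.8


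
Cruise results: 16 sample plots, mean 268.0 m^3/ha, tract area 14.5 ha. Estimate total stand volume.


Formula: Total Volume = Mean Volume per ha * Total Area
Total Volume = 268.0 m^3/ha * 14.5 ha
Total Volume = 3886 m^3

3886


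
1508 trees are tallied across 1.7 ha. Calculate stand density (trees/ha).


Formula: Stand Density = N_trees / Area_ha
Density = 1508 trees / 1.7 ha
Density = 887 trees/ha

887


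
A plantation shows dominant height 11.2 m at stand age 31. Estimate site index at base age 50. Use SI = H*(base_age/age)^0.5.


Formula: SI = H_dom * (base_age / age)^0.5
Age ratio = 50 / 31 = 1.6129
sqrt(age_ratio) = 1.27
SI = 11.2 * 1.27 = 14.2 m

14.2


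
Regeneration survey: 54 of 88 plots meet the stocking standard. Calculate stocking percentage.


Formula: Stocking % = stocked plots / total plots * 100
Stocking = 54 / 88 * 100
Stocking = 0.6136 * 100 = 61.4%

61.4


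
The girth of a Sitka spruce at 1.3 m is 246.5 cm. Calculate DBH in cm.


Formula: DBH = C / pi
DBH = 246.5 / pi
pi = 3.14159...
DBH = 78.5 cm

78.5


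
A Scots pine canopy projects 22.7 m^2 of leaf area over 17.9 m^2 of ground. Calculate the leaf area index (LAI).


Formula: LAI = total leaf area / ground area  (dimensionless)
LAI = 22.7 m^2 / 17.9 m^2
LAI = 1.27

1.27


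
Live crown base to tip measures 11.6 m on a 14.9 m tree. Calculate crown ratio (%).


Formula: Crown Ratio = (Crown Length / Total Height) * 100
CR = (11.6 m / 14.9 m) * 100
CR = 0.7785 * 100 = 77.9%

77.9
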